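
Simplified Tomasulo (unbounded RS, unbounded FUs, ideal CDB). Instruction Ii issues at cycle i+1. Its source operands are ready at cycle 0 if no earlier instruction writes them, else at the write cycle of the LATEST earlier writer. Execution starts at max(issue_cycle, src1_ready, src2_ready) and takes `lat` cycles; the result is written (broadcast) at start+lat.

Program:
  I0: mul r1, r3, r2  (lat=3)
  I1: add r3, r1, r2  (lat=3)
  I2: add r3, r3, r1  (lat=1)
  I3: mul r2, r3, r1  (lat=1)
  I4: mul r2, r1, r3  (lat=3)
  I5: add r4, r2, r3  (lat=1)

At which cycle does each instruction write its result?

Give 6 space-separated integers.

Answer: 4 7 8 9 11 12

Derivation:
I0 mul r1: issue@1 deps=(None,None) exec_start@1 write@4
I1 add r3: issue@2 deps=(0,None) exec_start@4 write@7
I2 add r3: issue@3 deps=(1,0) exec_start@7 write@8
I3 mul r2: issue@4 deps=(2,0) exec_start@8 write@9
I4 mul r2: issue@5 deps=(0,2) exec_start@8 write@11
I5 add r4: issue@6 deps=(4,2) exec_start@11 write@12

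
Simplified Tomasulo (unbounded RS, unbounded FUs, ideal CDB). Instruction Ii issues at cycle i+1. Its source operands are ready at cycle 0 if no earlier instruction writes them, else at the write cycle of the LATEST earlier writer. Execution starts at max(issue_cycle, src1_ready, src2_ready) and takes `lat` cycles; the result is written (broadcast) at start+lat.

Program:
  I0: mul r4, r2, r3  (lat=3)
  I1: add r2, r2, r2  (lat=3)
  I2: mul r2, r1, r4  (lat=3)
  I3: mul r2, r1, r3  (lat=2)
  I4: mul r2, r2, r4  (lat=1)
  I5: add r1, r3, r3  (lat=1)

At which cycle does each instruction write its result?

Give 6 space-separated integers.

I0 mul r4: issue@1 deps=(None,None) exec_start@1 write@4
I1 add r2: issue@2 deps=(None,None) exec_start@2 write@5
I2 mul r2: issue@3 deps=(None,0) exec_start@4 write@7
I3 mul r2: issue@4 deps=(None,None) exec_start@4 write@6
I4 mul r2: issue@5 deps=(3,0) exec_start@6 write@7
I5 add r1: issue@6 deps=(None,None) exec_start@6 write@7

Answer: 4 5 7 6 7 7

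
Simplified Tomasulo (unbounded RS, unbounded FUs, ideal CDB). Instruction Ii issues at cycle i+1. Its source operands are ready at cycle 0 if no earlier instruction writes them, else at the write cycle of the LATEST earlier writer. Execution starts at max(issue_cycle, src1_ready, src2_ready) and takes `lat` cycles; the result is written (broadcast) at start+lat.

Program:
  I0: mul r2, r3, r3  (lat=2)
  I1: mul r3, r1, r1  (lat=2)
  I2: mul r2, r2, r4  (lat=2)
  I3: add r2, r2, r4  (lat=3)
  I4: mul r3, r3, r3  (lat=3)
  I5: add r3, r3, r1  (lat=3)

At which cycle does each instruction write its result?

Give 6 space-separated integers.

Answer: 3 4 5 8 8 11

Derivation:
I0 mul r2: issue@1 deps=(None,None) exec_start@1 write@3
I1 mul r3: issue@2 deps=(None,None) exec_start@2 write@4
I2 mul r2: issue@3 deps=(0,None) exec_start@3 write@5
I3 add r2: issue@4 deps=(2,None) exec_start@5 write@8
I4 mul r3: issue@5 deps=(1,1) exec_start@5 write@8
I5 add r3: issue@6 deps=(4,None) exec_start@8 write@11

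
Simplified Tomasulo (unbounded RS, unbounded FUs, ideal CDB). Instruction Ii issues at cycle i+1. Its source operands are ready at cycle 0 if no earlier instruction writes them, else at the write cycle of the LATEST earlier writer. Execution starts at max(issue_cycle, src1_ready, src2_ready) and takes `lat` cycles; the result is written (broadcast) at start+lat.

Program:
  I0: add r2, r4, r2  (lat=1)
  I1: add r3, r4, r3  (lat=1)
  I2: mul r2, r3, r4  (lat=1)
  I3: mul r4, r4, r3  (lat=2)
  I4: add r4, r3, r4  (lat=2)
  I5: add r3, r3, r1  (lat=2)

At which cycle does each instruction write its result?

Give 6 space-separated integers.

I0 add r2: issue@1 deps=(None,None) exec_start@1 write@2
I1 add r3: issue@2 deps=(None,None) exec_start@2 write@3
I2 mul r2: issue@3 deps=(1,None) exec_start@3 write@4
I3 mul r4: issue@4 deps=(None,1) exec_start@4 write@6
I4 add r4: issue@5 deps=(1,3) exec_start@6 write@8
I5 add r3: issue@6 deps=(1,None) exec_start@6 write@8

Answer: 2 3 4 6 8 8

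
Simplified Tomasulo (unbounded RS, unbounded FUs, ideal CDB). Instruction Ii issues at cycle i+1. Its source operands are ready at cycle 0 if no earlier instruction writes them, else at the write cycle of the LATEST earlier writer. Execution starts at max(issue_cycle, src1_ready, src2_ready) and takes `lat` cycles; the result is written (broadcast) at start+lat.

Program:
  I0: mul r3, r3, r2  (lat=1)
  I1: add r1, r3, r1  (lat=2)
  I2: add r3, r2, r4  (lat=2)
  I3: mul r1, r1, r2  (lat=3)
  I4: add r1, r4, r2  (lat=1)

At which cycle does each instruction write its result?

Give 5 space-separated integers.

I0 mul r3: issue@1 deps=(None,None) exec_start@1 write@2
I1 add r1: issue@2 deps=(0,None) exec_start@2 write@4
I2 add r3: issue@3 deps=(None,None) exec_start@3 write@5
I3 mul r1: issue@4 deps=(1,None) exec_start@4 write@7
I4 add r1: issue@5 deps=(None,None) exec_start@5 write@6

Answer: 2 4 5 7 6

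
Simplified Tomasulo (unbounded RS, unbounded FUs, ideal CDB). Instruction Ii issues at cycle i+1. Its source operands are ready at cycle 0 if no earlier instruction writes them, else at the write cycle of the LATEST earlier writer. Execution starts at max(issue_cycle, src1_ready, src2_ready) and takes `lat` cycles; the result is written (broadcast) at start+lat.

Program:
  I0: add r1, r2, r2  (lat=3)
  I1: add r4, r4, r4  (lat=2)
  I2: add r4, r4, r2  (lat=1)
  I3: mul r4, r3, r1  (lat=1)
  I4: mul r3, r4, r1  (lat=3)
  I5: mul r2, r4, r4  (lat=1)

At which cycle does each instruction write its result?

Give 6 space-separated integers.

Answer: 4 4 5 5 8 7

Derivation:
I0 add r1: issue@1 deps=(None,None) exec_start@1 write@4
I1 add r4: issue@2 deps=(None,None) exec_start@2 write@4
I2 add r4: issue@3 deps=(1,None) exec_start@4 write@5
I3 mul r4: issue@4 deps=(None,0) exec_start@4 write@5
I4 mul r3: issue@5 deps=(3,0) exec_start@5 write@8
I5 mul r2: issue@6 deps=(3,3) exec_start@6 write@7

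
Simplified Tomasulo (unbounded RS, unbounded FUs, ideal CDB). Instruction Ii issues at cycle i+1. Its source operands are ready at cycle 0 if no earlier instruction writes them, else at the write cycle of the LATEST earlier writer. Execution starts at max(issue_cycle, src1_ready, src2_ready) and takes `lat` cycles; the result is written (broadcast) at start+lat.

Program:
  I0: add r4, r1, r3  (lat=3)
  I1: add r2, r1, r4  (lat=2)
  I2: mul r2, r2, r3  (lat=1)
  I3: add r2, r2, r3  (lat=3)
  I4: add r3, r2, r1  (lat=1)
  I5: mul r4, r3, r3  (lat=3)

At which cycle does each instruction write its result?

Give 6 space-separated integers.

I0 add r4: issue@1 deps=(None,None) exec_start@1 write@4
I1 add r2: issue@2 deps=(None,0) exec_start@4 write@6
I2 mul r2: issue@3 deps=(1,None) exec_start@6 write@7
I3 add r2: issue@4 deps=(2,None) exec_start@7 write@10
I4 add r3: issue@5 deps=(3,None) exec_start@10 write@11
I5 mul r4: issue@6 deps=(4,4) exec_start@11 write@14

Answer: 4 6 7 10 11 14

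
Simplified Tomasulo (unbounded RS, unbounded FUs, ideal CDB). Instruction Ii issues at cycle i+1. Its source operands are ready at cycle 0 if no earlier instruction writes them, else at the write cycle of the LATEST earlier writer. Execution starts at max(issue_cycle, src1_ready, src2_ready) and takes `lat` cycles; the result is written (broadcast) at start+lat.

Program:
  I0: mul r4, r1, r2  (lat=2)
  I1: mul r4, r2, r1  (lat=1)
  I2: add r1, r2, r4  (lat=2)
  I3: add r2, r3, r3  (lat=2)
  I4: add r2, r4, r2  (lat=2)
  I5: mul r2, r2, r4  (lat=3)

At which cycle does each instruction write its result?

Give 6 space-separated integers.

Answer: 3 3 5 6 8 11

Derivation:
I0 mul r4: issue@1 deps=(None,None) exec_start@1 write@3
I1 mul r4: issue@2 deps=(None,None) exec_start@2 write@3
I2 add r1: issue@3 deps=(None,1) exec_start@3 write@5
I3 add r2: issue@4 deps=(None,None) exec_start@4 write@6
I4 add r2: issue@5 deps=(1,3) exec_start@6 write@8
I5 mul r2: issue@6 deps=(4,1) exec_start@8 write@11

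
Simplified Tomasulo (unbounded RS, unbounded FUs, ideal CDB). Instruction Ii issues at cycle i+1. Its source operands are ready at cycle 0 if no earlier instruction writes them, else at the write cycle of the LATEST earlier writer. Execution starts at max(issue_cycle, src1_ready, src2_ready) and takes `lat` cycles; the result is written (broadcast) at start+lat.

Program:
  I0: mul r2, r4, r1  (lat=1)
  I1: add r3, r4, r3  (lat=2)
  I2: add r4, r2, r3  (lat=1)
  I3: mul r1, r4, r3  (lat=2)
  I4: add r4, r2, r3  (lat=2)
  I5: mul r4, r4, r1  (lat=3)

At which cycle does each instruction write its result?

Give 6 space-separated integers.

I0 mul r2: issue@1 deps=(None,None) exec_start@1 write@2
I1 add r3: issue@2 deps=(None,None) exec_start@2 write@4
I2 add r4: issue@3 deps=(0,1) exec_start@4 write@5
I3 mul r1: issue@4 deps=(2,1) exec_start@5 write@7
I4 add r4: issue@5 deps=(0,1) exec_start@5 write@7
I5 mul r4: issue@6 deps=(4,3) exec_start@7 write@10

Answer: 2 4 5 7 7 10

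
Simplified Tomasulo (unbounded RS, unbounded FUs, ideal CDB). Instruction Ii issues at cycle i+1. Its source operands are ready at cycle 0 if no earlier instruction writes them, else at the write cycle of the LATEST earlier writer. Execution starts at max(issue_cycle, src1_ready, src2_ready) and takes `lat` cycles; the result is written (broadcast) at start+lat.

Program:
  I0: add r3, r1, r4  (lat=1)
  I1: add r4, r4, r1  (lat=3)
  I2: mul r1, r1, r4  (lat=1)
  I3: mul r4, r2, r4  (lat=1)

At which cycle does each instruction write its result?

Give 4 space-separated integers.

Answer: 2 5 6 6

Derivation:
I0 add r3: issue@1 deps=(None,None) exec_start@1 write@2
I1 add r4: issue@2 deps=(None,None) exec_start@2 write@5
I2 mul r1: issue@3 deps=(None,1) exec_start@5 write@6
I3 mul r4: issue@4 deps=(None,1) exec_start@5 write@6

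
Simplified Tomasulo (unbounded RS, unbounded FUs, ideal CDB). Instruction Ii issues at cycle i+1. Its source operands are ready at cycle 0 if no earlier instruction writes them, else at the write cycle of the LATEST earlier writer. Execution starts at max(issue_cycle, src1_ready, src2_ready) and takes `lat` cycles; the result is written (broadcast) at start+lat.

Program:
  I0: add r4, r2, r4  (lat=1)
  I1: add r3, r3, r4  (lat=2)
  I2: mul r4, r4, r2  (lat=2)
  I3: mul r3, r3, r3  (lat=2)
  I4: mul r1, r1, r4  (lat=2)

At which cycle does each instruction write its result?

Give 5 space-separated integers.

I0 add r4: issue@1 deps=(None,None) exec_start@1 write@2
I1 add r3: issue@2 deps=(None,0) exec_start@2 write@4
I2 mul r4: issue@3 deps=(0,None) exec_start@3 write@5
I3 mul r3: issue@4 deps=(1,1) exec_start@4 write@6
I4 mul r1: issue@5 deps=(None,2) exec_start@5 write@7

Answer: 2 4 5 6 7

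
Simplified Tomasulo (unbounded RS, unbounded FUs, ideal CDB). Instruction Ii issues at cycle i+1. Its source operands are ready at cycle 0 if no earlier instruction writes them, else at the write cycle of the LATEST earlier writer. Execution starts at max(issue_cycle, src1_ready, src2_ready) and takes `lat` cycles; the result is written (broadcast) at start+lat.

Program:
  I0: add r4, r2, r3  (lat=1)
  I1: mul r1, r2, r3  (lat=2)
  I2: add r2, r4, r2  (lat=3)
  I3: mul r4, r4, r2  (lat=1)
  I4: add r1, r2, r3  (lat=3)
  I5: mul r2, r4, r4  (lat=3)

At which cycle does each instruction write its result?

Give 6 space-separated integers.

I0 add r4: issue@1 deps=(None,None) exec_start@1 write@2
I1 mul r1: issue@2 deps=(None,None) exec_start@2 write@4
I2 add r2: issue@3 deps=(0,None) exec_start@3 write@6
I3 mul r4: issue@4 deps=(0,2) exec_start@6 write@7
I4 add r1: issue@5 deps=(2,None) exec_start@6 write@9
I5 mul r2: issue@6 deps=(3,3) exec_start@7 write@10

Answer: 2 4 6 7 9 10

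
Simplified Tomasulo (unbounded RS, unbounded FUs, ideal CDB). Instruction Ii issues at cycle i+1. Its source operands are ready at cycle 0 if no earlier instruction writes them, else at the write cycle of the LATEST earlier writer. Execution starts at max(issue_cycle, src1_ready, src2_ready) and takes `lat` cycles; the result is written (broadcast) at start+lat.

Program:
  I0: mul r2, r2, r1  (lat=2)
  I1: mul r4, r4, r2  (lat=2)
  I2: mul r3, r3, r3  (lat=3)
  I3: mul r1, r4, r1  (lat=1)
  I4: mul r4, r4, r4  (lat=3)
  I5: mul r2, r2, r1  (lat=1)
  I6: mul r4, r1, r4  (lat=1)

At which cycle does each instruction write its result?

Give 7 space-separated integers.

I0 mul r2: issue@1 deps=(None,None) exec_start@1 write@3
I1 mul r4: issue@2 deps=(None,0) exec_start@3 write@5
I2 mul r3: issue@3 deps=(None,None) exec_start@3 write@6
I3 mul r1: issue@4 deps=(1,None) exec_start@5 write@6
I4 mul r4: issue@5 deps=(1,1) exec_start@5 write@8
I5 mul r2: issue@6 deps=(0,3) exec_start@6 write@7
I6 mul r4: issue@7 deps=(3,4) exec_start@8 write@9

Answer: 3 5 6 6 8 7 9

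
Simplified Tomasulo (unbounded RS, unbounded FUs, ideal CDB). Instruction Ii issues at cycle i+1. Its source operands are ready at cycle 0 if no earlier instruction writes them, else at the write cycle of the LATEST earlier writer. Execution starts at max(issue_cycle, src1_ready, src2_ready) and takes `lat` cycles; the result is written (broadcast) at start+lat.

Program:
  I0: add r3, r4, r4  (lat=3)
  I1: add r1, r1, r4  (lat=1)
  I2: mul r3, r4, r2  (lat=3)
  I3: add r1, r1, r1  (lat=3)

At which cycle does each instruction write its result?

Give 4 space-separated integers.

Answer: 4 3 6 7

Derivation:
I0 add r3: issue@1 deps=(None,None) exec_start@1 write@4
I1 add r1: issue@2 deps=(None,None) exec_start@2 write@3
I2 mul r3: issue@3 deps=(None,None) exec_start@3 write@6
I3 add r1: issue@4 deps=(1,1) exec_start@4 write@7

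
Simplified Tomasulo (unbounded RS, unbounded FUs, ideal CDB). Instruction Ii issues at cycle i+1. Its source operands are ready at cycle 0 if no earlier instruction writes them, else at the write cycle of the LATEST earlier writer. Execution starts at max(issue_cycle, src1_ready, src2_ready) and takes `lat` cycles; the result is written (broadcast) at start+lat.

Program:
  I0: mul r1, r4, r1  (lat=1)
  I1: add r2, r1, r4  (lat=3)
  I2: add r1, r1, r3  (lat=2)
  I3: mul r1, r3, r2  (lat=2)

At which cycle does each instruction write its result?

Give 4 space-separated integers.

Answer: 2 5 5 7

Derivation:
I0 mul r1: issue@1 deps=(None,None) exec_start@1 write@2
I1 add r2: issue@2 deps=(0,None) exec_start@2 write@5
I2 add r1: issue@3 deps=(0,None) exec_start@3 write@5
I3 mul r1: issue@4 deps=(None,1) exec_start@5 write@7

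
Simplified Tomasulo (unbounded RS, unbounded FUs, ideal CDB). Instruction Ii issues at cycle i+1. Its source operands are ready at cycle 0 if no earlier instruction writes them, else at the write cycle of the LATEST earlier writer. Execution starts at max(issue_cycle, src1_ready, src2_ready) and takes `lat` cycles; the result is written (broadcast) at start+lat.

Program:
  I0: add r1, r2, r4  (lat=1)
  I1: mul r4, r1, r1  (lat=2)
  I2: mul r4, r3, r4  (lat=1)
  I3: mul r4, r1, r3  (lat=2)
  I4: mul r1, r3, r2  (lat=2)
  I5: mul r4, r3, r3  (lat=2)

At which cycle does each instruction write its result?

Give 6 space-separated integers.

Answer: 2 4 5 6 7 8

Derivation:
I0 add r1: issue@1 deps=(None,None) exec_start@1 write@2
I1 mul r4: issue@2 deps=(0,0) exec_start@2 write@4
I2 mul r4: issue@3 deps=(None,1) exec_start@4 write@5
I3 mul r4: issue@4 deps=(0,None) exec_start@4 write@6
I4 mul r1: issue@5 deps=(None,None) exec_start@5 write@7
I5 mul r4: issue@6 deps=(None,None) exec_start@6 write@8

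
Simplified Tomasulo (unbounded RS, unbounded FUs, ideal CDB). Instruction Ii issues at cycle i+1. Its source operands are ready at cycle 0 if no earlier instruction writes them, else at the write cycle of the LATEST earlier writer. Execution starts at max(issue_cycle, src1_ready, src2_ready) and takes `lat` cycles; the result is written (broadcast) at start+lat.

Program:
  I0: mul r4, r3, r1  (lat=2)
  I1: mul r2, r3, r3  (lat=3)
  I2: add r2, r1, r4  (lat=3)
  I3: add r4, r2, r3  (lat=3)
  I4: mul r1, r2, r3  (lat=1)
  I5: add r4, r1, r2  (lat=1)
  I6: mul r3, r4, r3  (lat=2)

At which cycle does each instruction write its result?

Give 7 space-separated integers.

Answer: 3 5 6 9 7 8 10

Derivation:
I0 mul r4: issue@1 deps=(None,None) exec_start@1 write@3
I1 mul r2: issue@2 deps=(None,None) exec_start@2 write@5
I2 add r2: issue@3 deps=(None,0) exec_start@3 write@6
I3 add r4: issue@4 deps=(2,None) exec_start@6 write@9
I4 mul r1: issue@5 deps=(2,None) exec_start@6 write@7
I5 add r4: issue@6 deps=(4,2) exec_start@7 write@8
I6 mul r3: issue@7 deps=(5,None) exec_start@8 write@10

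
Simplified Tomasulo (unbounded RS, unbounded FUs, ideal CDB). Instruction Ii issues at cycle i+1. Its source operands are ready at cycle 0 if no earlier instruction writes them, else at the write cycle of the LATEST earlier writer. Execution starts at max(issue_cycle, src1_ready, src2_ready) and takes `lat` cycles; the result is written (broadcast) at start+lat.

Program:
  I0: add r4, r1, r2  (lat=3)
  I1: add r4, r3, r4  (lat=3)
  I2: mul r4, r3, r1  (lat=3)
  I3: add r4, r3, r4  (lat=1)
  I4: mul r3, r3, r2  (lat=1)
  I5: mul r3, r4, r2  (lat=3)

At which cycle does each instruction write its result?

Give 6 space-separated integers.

I0 add r4: issue@1 deps=(None,None) exec_start@1 write@4
I1 add r4: issue@2 deps=(None,0) exec_start@4 write@7
I2 mul r4: issue@3 deps=(None,None) exec_start@3 write@6
I3 add r4: issue@4 deps=(None,2) exec_start@6 write@7
I4 mul r3: issue@5 deps=(None,None) exec_start@5 write@6
I5 mul r3: issue@6 deps=(3,None) exec_start@7 write@10

Answer: 4 7 6 7 6 10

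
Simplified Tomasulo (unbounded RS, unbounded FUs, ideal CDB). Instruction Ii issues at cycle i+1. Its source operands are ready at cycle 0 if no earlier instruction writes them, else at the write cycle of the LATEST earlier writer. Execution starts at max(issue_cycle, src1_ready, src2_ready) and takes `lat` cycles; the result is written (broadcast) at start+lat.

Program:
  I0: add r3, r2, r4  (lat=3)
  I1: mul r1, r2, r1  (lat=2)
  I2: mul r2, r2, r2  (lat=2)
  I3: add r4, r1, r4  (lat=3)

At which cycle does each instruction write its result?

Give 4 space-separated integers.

Answer: 4 4 5 7

Derivation:
I0 add r3: issue@1 deps=(None,None) exec_start@1 write@4
I1 mul r1: issue@2 deps=(None,None) exec_start@2 write@4
I2 mul r2: issue@3 deps=(None,None) exec_start@3 write@5
I3 add r4: issue@4 deps=(1,None) exec_start@4 write@7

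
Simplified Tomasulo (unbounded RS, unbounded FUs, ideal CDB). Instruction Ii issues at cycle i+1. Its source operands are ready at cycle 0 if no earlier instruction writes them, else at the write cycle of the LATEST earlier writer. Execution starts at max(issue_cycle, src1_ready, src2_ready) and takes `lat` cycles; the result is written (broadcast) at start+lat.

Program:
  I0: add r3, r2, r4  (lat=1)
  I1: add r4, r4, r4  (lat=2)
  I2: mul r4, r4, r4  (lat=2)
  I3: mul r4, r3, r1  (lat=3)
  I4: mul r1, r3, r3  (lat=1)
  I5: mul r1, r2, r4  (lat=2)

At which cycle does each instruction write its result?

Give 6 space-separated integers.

Answer: 2 4 6 7 6 9

Derivation:
I0 add r3: issue@1 deps=(None,None) exec_start@1 write@2
I1 add r4: issue@2 deps=(None,None) exec_start@2 write@4
I2 mul r4: issue@3 deps=(1,1) exec_start@4 write@6
I3 mul r4: issue@4 deps=(0,None) exec_start@4 write@7
I4 mul r1: issue@5 deps=(0,0) exec_start@5 write@6
I5 mul r1: issue@6 deps=(None,3) exec_start@7 write@9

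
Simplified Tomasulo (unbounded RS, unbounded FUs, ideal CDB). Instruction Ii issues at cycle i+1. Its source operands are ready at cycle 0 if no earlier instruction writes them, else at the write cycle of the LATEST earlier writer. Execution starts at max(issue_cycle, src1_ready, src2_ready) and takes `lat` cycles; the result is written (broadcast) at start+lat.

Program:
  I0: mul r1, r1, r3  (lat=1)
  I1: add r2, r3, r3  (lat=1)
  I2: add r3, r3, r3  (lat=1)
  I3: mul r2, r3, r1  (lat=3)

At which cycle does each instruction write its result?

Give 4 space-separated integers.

Answer: 2 3 4 7

Derivation:
I0 mul r1: issue@1 deps=(None,None) exec_start@1 write@2
I1 add r2: issue@2 deps=(None,None) exec_start@2 write@3
I2 add r3: issue@3 deps=(None,None) exec_start@3 write@4
I3 mul r2: issue@4 deps=(2,0) exec_start@4 write@7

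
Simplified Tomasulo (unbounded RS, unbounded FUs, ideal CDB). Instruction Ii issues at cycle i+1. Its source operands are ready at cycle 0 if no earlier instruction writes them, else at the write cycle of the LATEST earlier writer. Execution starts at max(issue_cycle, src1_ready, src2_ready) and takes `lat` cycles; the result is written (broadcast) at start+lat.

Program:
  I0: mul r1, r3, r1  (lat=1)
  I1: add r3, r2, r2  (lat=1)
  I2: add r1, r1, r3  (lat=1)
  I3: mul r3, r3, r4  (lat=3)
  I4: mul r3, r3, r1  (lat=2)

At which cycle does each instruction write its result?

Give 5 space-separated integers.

Answer: 2 3 4 7 9

Derivation:
I0 mul r1: issue@1 deps=(None,None) exec_start@1 write@2
I1 add r3: issue@2 deps=(None,None) exec_start@2 write@3
I2 add r1: issue@3 deps=(0,1) exec_start@3 write@4
I3 mul r3: issue@4 deps=(1,None) exec_start@4 write@7
I4 mul r3: issue@5 deps=(3,2) exec_start@7 write@9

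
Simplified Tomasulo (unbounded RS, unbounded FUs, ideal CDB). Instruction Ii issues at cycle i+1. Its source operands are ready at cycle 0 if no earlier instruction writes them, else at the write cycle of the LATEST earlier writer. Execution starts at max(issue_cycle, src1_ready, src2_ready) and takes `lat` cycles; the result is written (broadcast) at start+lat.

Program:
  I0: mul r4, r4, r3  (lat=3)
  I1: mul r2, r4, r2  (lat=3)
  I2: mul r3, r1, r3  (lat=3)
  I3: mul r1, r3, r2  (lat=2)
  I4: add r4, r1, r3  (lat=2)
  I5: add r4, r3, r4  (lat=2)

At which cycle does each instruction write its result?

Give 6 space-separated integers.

Answer: 4 7 6 9 11 13

Derivation:
I0 mul r4: issue@1 deps=(None,None) exec_start@1 write@4
I1 mul r2: issue@2 deps=(0,None) exec_start@4 write@7
I2 mul r3: issue@3 deps=(None,None) exec_start@3 write@6
I3 mul r1: issue@4 deps=(2,1) exec_start@7 write@9
I4 add r4: issue@5 deps=(3,2) exec_start@9 write@11
I5 add r4: issue@6 deps=(2,4) exec_start@11 write@13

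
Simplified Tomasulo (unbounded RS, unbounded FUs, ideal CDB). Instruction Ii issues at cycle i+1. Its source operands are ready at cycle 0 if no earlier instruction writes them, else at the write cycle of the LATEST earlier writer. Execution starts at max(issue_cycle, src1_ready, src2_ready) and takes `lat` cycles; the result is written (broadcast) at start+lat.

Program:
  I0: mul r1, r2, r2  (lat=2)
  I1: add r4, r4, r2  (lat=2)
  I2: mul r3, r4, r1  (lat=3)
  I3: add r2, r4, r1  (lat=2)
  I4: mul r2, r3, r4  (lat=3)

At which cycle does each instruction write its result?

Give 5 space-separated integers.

Answer: 3 4 7 6 10

Derivation:
I0 mul r1: issue@1 deps=(None,None) exec_start@1 write@3
I1 add r4: issue@2 deps=(None,None) exec_start@2 write@4
I2 mul r3: issue@3 deps=(1,0) exec_start@4 write@7
I3 add r2: issue@4 deps=(1,0) exec_start@4 write@6
I4 mul r2: issue@5 deps=(2,1) exec_start@7 write@10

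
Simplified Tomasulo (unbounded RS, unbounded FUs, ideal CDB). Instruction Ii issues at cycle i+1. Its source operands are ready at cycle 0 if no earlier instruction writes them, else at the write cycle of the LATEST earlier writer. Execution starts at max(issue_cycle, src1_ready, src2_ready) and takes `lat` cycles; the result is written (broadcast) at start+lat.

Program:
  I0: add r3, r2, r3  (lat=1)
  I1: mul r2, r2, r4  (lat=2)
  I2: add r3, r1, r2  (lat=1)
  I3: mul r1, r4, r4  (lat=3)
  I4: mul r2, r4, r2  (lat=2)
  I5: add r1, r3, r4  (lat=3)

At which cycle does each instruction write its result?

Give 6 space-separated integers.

I0 add r3: issue@1 deps=(None,None) exec_start@1 write@2
I1 mul r2: issue@2 deps=(None,None) exec_start@2 write@4
I2 add r3: issue@3 deps=(None,1) exec_start@4 write@5
I3 mul r1: issue@4 deps=(None,None) exec_start@4 write@7
I4 mul r2: issue@5 deps=(None,1) exec_start@5 write@7
I5 add r1: issue@6 deps=(2,None) exec_start@6 write@9

Answer: 2 4 5 7 7 9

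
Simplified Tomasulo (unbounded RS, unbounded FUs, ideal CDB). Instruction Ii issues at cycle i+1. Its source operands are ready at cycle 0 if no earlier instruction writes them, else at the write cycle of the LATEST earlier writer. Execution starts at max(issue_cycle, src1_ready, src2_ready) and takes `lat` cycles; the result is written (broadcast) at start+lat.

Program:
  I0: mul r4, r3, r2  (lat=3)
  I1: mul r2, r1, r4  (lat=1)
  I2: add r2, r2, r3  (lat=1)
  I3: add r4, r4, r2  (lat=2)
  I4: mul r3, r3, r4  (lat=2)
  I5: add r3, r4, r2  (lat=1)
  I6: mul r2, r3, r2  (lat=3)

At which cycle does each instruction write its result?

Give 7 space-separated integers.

Answer: 4 5 6 8 10 9 12

Derivation:
I0 mul r4: issue@1 deps=(None,None) exec_start@1 write@4
I1 mul r2: issue@2 deps=(None,0) exec_start@4 write@5
I2 add r2: issue@3 deps=(1,None) exec_start@5 write@6
I3 add r4: issue@4 deps=(0,2) exec_start@6 write@8
I4 mul r3: issue@5 deps=(None,3) exec_start@8 write@10
I5 add r3: issue@6 deps=(3,2) exec_start@8 write@9
I6 mul r2: issue@7 deps=(5,2) exec_start@9 write@12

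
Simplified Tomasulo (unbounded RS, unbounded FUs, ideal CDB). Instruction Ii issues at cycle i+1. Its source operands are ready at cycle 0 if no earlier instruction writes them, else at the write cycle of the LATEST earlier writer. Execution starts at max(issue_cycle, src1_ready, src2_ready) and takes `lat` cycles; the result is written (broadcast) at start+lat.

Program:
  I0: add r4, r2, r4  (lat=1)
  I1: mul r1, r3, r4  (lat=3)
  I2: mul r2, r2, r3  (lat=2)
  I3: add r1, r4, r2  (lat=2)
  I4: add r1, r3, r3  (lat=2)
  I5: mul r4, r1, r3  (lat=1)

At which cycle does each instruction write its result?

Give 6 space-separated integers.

I0 add r4: issue@1 deps=(None,None) exec_start@1 write@2
I1 mul r1: issue@2 deps=(None,0) exec_start@2 write@5
I2 mul r2: issue@3 deps=(None,None) exec_start@3 write@5
I3 add r1: issue@4 deps=(0,2) exec_start@5 write@7
I4 add r1: issue@5 deps=(None,None) exec_start@5 write@7
I5 mul r4: issue@6 deps=(4,None) exec_start@7 write@8

Answer: 2 5 5 7 7 8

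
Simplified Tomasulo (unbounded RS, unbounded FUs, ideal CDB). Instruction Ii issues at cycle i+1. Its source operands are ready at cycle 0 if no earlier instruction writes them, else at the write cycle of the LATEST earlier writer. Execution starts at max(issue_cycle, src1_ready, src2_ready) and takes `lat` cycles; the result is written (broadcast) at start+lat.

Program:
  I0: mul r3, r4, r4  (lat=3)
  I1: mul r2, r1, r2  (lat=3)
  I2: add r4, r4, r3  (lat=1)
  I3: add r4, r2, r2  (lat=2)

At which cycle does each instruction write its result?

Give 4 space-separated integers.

Answer: 4 5 5 7

Derivation:
I0 mul r3: issue@1 deps=(None,None) exec_start@1 write@4
I1 mul r2: issue@2 deps=(None,None) exec_start@2 write@5
I2 add r4: issue@3 deps=(None,0) exec_start@4 write@5
I3 add r4: issue@4 deps=(1,1) exec_start@5 write@7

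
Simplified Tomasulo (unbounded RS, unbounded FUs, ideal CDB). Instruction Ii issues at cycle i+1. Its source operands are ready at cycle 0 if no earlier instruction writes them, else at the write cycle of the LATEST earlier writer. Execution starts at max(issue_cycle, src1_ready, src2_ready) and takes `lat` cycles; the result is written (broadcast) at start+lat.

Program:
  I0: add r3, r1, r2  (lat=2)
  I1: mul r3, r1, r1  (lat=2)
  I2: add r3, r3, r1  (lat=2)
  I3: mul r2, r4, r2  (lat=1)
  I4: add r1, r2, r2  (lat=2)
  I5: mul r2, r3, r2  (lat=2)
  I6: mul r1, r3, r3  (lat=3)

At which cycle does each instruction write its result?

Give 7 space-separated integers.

Answer: 3 4 6 5 7 8 10

Derivation:
I0 add r3: issue@1 deps=(None,None) exec_start@1 write@3
I1 mul r3: issue@2 deps=(None,None) exec_start@2 write@4
I2 add r3: issue@3 deps=(1,None) exec_start@4 write@6
I3 mul r2: issue@4 deps=(None,None) exec_start@4 write@5
I4 add r1: issue@5 deps=(3,3) exec_start@5 write@7
I5 mul r2: issue@6 deps=(2,3) exec_start@6 write@8
I6 mul r1: issue@7 deps=(2,2) exec_start@7 write@10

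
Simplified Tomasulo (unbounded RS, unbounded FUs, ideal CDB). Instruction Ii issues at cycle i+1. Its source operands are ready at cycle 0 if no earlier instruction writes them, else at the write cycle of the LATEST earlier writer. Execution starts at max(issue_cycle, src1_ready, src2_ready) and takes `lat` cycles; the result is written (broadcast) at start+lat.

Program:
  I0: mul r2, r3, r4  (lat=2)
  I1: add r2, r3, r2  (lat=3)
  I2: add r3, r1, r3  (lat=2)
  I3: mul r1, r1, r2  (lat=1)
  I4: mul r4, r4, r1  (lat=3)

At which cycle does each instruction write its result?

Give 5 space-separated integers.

I0 mul r2: issue@1 deps=(None,None) exec_start@1 write@3
I1 add r2: issue@2 deps=(None,0) exec_start@3 write@6
I2 add r3: issue@3 deps=(None,None) exec_start@3 write@5
I3 mul r1: issue@4 deps=(None,1) exec_start@6 write@7
I4 mul r4: issue@5 deps=(None,3) exec_start@7 write@10

Answer: 3 6 5 7 10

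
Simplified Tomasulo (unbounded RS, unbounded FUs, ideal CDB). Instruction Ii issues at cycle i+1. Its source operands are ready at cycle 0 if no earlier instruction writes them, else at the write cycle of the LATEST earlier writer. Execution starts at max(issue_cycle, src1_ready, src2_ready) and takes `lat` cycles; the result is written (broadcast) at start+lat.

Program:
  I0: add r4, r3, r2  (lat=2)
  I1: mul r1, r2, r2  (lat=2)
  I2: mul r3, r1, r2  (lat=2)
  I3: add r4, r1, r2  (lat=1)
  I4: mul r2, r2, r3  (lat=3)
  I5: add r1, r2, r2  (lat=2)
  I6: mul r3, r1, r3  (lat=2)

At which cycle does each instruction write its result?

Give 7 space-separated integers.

I0 add r4: issue@1 deps=(None,None) exec_start@1 write@3
I1 mul r1: issue@2 deps=(None,None) exec_start@2 write@4
I2 mul r3: issue@3 deps=(1,None) exec_start@4 write@6
I3 add r4: issue@4 deps=(1,None) exec_start@4 write@5
I4 mul r2: issue@5 deps=(None,2) exec_start@6 write@9
I5 add r1: issue@6 deps=(4,4) exec_start@9 write@11
I6 mul r3: issue@7 deps=(5,2) exec_start@11 write@13

Answer: 3 4 6 5 9 11 13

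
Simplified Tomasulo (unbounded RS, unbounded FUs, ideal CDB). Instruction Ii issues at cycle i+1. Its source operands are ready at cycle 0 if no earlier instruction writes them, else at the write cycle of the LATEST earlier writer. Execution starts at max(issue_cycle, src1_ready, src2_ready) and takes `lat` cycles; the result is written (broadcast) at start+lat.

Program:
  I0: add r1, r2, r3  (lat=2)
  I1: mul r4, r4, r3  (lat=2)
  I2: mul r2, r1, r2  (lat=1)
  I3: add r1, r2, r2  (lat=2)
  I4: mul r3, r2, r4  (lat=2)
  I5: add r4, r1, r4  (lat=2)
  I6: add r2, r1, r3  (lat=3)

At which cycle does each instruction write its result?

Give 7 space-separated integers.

I0 add r1: issue@1 deps=(None,None) exec_start@1 write@3
I1 mul r4: issue@2 deps=(None,None) exec_start@2 write@4
I2 mul r2: issue@3 deps=(0,None) exec_start@3 write@4
I3 add r1: issue@4 deps=(2,2) exec_start@4 write@6
I4 mul r3: issue@5 deps=(2,1) exec_start@5 write@7
I5 add r4: issue@6 deps=(3,1) exec_start@6 write@8
I6 add r2: issue@7 deps=(3,4) exec_start@7 write@10

Answer: 3 4 4 6 7 8 10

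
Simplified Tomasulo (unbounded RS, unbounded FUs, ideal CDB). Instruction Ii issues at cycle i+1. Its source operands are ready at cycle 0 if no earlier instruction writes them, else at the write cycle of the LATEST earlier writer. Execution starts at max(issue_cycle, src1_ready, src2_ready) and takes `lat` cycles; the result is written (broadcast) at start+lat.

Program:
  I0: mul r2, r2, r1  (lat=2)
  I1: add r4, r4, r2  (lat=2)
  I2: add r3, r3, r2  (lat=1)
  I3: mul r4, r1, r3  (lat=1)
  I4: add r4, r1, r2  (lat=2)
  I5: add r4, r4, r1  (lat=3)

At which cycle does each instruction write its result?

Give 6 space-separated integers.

Answer: 3 5 4 5 7 10

Derivation:
I0 mul r2: issue@1 deps=(None,None) exec_start@1 write@3
I1 add r4: issue@2 deps=(None,0) exec_start@3 write@5
I2 add r3: issue@3 deps=(None,0) exec_start@3 write@4
I3 mul r4: issue@4 deps=(None,2) exec_start@4 write@5
I4 add r4: issue@5 deps=(None,0) exec_start@5 write@7
I5 add r4: issue@6 deps=(4,None) exec_start@7 write@10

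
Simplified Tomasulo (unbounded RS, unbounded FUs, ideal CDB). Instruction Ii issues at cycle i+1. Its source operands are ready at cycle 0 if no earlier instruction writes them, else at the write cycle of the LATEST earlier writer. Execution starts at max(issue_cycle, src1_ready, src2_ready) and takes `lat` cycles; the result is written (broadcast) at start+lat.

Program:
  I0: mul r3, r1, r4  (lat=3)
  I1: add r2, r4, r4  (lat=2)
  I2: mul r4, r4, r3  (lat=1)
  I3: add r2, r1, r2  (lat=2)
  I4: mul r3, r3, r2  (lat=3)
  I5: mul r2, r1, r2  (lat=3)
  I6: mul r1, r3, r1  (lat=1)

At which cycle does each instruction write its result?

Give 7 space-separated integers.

Answer: 4 4 5 6 9 9 10

Derivation:
I0 mul r3: issue@1 deps=(None,None) exec_start@1 write@4
I1 add r2: issue@2 deps=(None,None) exec_start@2 write@4
I2 mul r4: issue@3 deps=(None,0) exec_start@4 write@5
I3 add r2: issue@4 deps=(None,1) exec_start@4 write@6
I4 mul r3: issue@5 deps=(0,3) exec_start@6 write@9
I5 mul r2: issue@6 deps=(None,3) exec_start@6 write@9
I6 mul r1: issue@7 deps=(4,None) exec_start@9 write@10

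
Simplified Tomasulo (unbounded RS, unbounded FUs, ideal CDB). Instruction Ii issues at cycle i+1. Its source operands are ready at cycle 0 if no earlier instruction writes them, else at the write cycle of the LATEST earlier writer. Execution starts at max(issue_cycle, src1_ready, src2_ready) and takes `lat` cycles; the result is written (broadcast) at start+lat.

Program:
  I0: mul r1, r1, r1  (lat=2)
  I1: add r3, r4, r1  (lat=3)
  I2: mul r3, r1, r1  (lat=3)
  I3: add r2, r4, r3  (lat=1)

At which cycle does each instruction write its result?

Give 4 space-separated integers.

Answer: 3 6 6 7

Derivation:
I0 mul r1: issue@1 deps=(None,None) exec_start@1 write@3
I1 add r3: issue@2 deps=(None,0) exec_start@3 write@6
I2 mul r3: issue@3 deps=(0,0) exec_start@3 write@6
I3 add r2: issue@4 deps=(None,2) exec_start@6 write@7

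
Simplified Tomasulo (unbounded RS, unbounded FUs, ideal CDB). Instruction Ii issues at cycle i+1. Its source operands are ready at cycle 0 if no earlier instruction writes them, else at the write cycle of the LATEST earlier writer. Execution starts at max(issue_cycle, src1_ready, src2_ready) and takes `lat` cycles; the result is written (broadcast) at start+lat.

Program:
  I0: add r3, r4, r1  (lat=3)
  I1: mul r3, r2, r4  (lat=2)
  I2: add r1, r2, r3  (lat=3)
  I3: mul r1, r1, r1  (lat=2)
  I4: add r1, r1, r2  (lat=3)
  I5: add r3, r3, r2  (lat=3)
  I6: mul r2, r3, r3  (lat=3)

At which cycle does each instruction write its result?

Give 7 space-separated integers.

I0 add r3: issue@1 deps=(None,None) exec_start@1 write@4
I1 mul r3: issue@2 deps=(None,None) exec_start@2 write@4
I2 add r1: issue@3 deps=(None,1) exec_start@4 write@7
I3 mul r1: issue@4 deps=(2,2) exec_start@7 write@9
I4 add r1: issue@5 deps=(3,None) exec_start@9 write@12
I5 add r3: issue@6 deps=(1,None) exec_start@6 write@9
I6 mul r2: issue@7 deps=(5,5) exec_start@9 write@12

Answer: 4 4 7 9 12 9 12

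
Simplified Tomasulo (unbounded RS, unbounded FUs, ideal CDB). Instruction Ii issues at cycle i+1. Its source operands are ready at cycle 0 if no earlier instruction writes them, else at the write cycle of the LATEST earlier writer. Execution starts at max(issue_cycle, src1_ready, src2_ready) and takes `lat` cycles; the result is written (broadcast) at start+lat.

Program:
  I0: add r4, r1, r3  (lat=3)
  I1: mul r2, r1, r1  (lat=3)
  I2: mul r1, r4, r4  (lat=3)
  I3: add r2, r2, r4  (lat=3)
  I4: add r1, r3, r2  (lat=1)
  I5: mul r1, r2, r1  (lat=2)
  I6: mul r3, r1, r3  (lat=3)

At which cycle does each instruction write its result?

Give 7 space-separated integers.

I0 add r4: issue@1 deps=(None,None) exec_start@1 write@4
I1 mul r2: issue@2 deps=(None,None) exec_start@2 write@5
I2 mul r1: issue@3 deps=(0,0) exec_start@4 write@7
I3 add r2: issue@4 deps=(1,0) exec_start@5 write@8
I4 add r1: issue@5 deps=(None,3) exec_start@8 write@9
I5 mul r1: issue@6 deps=(3,4) exec_start@9 write@11
I6 mul r3: issue@7 deps=(5,None) exec_start@11 write@14

Answer: 4 5 7 8 9 11 14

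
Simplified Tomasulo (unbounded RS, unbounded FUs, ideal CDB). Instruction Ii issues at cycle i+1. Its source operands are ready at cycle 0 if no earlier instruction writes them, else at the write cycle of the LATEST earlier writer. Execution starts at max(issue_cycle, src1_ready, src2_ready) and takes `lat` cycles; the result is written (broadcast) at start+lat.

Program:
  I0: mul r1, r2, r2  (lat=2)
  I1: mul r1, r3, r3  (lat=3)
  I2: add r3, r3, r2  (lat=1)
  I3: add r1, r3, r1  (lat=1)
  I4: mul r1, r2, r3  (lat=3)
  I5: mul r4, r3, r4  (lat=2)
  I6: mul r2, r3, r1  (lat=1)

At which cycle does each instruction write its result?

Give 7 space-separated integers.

Answer: 3 5 4 6 8 8 9

Derivation:
I0 mul r1: issue@1 deps=(None,None) exec_start@1 write@3
I1 mul r1: issue@2 deps=(None,None) exec_start@2 write@5
I2 add r3: issue@3 deps=(None,None) exec_start@3 write@4
I3 add r1: issue@4 deps=(2,1) exec_start@5 write@6
I4 mul r1: issue@5 deps=(None,2) exec_start@5 write@8
I5 mul r4: issue@6 deps=(2,None) exec_start@6 write@8
I6 mul r2: issue@7 deps=(2,4) exec_start@8 write@9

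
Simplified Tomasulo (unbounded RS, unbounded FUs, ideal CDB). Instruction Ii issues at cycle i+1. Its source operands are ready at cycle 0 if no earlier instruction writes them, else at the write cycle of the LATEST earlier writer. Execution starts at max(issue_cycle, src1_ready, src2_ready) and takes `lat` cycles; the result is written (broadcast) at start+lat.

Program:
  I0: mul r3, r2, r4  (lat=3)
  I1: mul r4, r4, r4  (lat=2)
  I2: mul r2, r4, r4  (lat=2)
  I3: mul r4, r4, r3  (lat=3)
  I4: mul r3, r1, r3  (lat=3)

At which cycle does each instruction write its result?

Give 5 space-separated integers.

Answer: 4 4 6 7 8

Derivation:
I0 mul r3: issue@1 deps=(None,None) exec_start@1 write@4
I1 mul r4: issue@2 deps=(None,None) exec_start@2 write@4
I2 mul r2: issue@3 deps=(1,1) exec_start@4 write@6
I3 mul r4: issue@4 deps=(1,0) exec_start@4 write@7
I4 mul r3: issue@5 deps=(None,0) exec_start@5 write@8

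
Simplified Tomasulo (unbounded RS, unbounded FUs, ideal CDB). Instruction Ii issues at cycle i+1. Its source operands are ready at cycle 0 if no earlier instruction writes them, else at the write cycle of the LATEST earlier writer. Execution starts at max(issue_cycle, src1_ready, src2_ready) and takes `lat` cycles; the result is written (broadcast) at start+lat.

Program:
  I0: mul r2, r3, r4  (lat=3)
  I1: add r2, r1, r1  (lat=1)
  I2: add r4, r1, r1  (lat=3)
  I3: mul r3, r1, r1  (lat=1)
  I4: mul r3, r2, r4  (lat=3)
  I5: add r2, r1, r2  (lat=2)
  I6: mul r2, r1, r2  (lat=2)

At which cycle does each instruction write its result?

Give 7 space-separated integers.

I0 mul r2: issue@1 deps=(None,None) exec_start@1 write@4
I1 add r2: issue@2 deps=(None,None) exec_start@2 write@3
I2 add r4: issue@3 deps=(None,None) exec_start@3 write@6
I3 mul r3: issue@4 deps=(None,None) exec_start@4 write@5
I4 mul r3: issue@5 deps=(1,2) exec_start@6 write@9
I5 add r2: issue@6 deps=(None,1) exec_start@6 write@8
I6 mul r2: issue@7 deps=(None,5) exec_start@8 write@10

Answer: 4 3 6 5 9 8 10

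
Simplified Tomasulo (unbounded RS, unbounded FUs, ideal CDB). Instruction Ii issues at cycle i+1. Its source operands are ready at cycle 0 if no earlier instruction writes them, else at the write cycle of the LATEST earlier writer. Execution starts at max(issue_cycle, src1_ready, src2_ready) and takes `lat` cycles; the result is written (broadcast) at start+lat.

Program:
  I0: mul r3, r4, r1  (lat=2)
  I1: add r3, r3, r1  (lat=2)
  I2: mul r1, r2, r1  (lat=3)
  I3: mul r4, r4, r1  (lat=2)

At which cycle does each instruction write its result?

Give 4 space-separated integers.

I0 mul r3: issue@1 deps=(None,None) exec_start@1 write@3
I1 add r3: issue@2 deps=(0,None) exec_start@3 write@5
I2 mul r1: issue@3 deps=(None,None) exec_start@3 write@6
I3 mul r4: issue@4 deps=(None,2) exec_start@6 write@8

Answer: 3 5 6 8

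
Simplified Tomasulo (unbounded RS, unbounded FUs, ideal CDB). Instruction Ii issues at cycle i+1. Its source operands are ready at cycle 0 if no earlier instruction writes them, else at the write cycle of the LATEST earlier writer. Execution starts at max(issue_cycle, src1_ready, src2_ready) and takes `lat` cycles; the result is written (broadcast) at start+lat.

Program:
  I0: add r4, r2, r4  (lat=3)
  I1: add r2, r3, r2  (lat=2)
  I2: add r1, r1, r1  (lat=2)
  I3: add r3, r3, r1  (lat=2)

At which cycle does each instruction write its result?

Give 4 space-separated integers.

I0 add r4: issue@1 deps=(None,None) exec_start@1 write@4
I1 add r2: issue@2 deps=(None,None) exec_start@2 write@4
I2 add r1: issue@3 deps=(None,None) exec_start@3 write@5
I3 add r3: issue@4 deps=(None,2) exec_start@5 write@7

Answer: 4 4 5 7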